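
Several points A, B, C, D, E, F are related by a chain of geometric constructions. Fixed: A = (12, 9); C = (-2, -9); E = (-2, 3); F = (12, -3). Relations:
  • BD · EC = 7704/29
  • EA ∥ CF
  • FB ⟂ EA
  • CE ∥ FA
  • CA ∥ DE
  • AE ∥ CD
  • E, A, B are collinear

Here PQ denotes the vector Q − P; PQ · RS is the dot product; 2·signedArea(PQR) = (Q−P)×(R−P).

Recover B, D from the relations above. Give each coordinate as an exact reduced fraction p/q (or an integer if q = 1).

B = (222/29, 207/29)
D = (-16, -15)

1. B_x = 222/29  [E, A, B are collinear ∩ FB ⟂ EA]
2. B_y = 207/29  [E, A, B are collinear ∩ FB ⟂ EA]
   → B = (222/29, 207/29)
3. D_x = -16  [CA ∥ DE ∩ AE ∥ CD]
4. D_y = -15  [CA ∥ DE ∩ AE ∥ CD]
   → D = (-16, -15)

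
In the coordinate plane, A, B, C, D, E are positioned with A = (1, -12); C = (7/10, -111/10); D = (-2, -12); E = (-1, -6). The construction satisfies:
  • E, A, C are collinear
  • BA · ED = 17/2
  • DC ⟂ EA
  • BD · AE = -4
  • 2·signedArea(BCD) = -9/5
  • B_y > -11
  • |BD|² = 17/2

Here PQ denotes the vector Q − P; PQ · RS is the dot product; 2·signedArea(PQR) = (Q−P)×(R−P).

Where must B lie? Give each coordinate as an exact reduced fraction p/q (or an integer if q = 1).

B = (1/2, -21/2)

1. B_x = 1/2  [BD · AE = -4 ∩ BA · ED = 17/2]
2. B_y = -21/2  [BD · AE = -4 ∩ BA · ED = 17/2]
   → B = (1/2, -21/2)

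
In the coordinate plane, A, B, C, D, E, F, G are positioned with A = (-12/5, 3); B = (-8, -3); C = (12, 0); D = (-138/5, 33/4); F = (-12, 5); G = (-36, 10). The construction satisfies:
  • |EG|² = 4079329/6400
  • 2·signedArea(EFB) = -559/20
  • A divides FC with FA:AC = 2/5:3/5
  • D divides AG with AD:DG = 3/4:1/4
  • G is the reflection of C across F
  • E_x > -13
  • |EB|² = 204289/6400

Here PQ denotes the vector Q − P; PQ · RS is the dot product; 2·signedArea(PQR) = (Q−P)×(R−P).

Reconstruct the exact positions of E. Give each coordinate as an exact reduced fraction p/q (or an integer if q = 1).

E = (-129/10, -3/16)

1. E_x = -129/10  [line 8·x + 4·y + 2079/20 = 0 ∩ |EG|² = 4079329/6400]
2. E_y = -3/16  [line 8·x + 4·y + 2079/20 = 0 ∩ |EG|² = 4079329/6400]
   → E = (-129/10, -3/16)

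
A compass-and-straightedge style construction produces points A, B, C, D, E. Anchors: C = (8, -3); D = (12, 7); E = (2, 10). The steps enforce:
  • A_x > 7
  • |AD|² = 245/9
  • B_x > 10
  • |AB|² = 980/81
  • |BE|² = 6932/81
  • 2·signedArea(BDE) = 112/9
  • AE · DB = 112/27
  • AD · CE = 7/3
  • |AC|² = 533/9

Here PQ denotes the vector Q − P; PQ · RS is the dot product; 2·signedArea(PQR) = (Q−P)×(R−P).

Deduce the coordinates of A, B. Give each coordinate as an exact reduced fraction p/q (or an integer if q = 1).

1. A_x = 22/3  [line 6·x + -13·y + 50/3 = 0 ∩ |AC|² = 533/9]
2. A_y = 14/3  [line 6·x + -13·y + 50/3 = 0 ∩ |AC|² = 533/9]
   → A = (22/3, 14/3)
3. B_x = 94/9  [AE · DB = 112/27 ∩ 2·signedArea(BDE) = 112/9]
4. B_y = 56/9  [AE · DB = 112/27 ∩ 2·signedArea(BDE) = 112/9]
   → B = (94/9, 56/9)

A = (22/3, 14/3)
B = (94/9, 56/9)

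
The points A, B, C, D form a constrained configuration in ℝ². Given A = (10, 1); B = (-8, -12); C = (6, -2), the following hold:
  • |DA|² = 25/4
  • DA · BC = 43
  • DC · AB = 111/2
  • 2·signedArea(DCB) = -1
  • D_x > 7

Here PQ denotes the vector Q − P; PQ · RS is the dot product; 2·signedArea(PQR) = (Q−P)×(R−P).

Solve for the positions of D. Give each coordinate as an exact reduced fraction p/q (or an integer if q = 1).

D = (8, -1/2)

1. D_x = 8  [2·signedArea(DCB) = -1 ∩ DA · BC = 43]
2. D_y = -1/2  [2·signedArea(DCB) = -1 ∩ DA · BC = 43]
   → D = (8, -1/2)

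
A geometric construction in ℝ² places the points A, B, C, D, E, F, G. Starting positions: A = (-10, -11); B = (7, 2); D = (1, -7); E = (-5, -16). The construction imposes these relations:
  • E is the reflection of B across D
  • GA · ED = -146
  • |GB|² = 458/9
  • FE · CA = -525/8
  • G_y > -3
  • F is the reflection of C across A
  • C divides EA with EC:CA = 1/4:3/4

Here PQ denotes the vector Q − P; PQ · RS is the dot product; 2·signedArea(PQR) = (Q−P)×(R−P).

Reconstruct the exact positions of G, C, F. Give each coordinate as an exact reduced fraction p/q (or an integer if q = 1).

1. G_x = 4/3  [line -6·x + -9·y + -13 = 0 ∩ |GB|² = 458/9]
2. G_y = -7/3  [line -6·x + -9·y + -13 = 0 ∩ |GB|² = 458/9]
   → G = (4/3, -7/3)
3. C_x = -25/4  [C divides EA with EC:CA = 1/4:3/4]
4. C_y = -59/4  [C divides EA with EC:CA = 1/4:3/4]
   → C = (-25/4, -59/4)
5. F_x = -55/4  [F is the reflection of C across A]
6. F_y = -29/4  [F is the reflection of C across A]
   → F = (-55/4, -29/4)

C = (-25/4, -59/4)
F = (-55/4, -29/4)
G = (4/3, -7/3)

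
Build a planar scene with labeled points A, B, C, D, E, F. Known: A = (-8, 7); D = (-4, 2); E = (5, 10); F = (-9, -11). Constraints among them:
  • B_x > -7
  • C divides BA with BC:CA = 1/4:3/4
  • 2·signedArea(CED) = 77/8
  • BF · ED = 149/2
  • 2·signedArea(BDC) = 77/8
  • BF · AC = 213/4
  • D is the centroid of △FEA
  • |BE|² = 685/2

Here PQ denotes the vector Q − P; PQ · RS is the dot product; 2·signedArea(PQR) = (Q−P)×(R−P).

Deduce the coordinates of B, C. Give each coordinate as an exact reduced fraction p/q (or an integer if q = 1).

1. B_x = -13/2  [line 9·x + 8·y + 189/2 = 0 ∩ |BE|² = 685/2]
2. B_y = -9/2  [line 9·x + 8·y + 189/2 = 0 ∩ |BE|² = 685/2]
   → B = (-13/2, -9/2)
3. C_x = -55/8  [BF · AC = 213/4 ∩ C divides BA with BC:CA = 1/4:3/4]
4. C_y = -13/8  [BF · AC = 213/4 ∩ C divides BA with BC:CA = 1/4:3/4]
   → C = (-55/8, -13/8)

B = (-13/2, -9/2)
C = (-55/8, -13/8)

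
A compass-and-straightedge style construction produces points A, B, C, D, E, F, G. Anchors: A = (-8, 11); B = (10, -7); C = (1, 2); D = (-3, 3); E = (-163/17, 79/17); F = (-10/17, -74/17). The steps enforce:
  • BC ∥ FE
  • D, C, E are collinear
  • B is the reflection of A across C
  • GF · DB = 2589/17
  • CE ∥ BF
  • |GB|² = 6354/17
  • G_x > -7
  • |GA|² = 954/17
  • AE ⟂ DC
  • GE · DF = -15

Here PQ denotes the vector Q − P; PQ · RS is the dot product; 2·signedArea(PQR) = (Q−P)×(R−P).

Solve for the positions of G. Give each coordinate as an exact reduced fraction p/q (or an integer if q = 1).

1. G_x = -103/17  [GE · DF = -15 ∩ GF · DB = 2589/17]
2. G_y = 64/17  [GE · DF = -15 ∩ GF · DB = 2589/17]
   → G = (-103/17, 64/17)

G = (-103/17, 64/17)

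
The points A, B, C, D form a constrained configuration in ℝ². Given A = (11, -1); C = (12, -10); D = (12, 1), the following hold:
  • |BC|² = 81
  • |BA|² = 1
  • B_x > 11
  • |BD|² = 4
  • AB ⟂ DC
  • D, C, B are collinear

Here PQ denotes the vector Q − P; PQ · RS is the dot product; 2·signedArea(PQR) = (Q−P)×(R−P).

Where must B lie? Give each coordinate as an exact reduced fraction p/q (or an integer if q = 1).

1. B_x = 12  [D, C, B are collinear ∩ AB ⟂ DC]
2. B_y = -1  [D, C, B are collinear ∩ AB ⟂ DC]
   → B = (12, -1)

B = (12, -1)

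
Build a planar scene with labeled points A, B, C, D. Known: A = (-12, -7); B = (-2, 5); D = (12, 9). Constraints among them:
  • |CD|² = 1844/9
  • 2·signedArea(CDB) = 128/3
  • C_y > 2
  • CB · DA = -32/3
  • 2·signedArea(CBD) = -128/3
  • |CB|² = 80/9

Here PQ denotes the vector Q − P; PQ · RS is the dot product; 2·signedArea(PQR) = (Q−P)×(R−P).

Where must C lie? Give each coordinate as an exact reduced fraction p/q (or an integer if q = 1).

1. C_x = -2/3  [2·signedArea(CDB) = 128/3 ∩ CB · DA = -32/3]
2. C_y = 7/3  [2·signedArea(CDB) = 128/3 ∩ CB · DA = -32/3]
   → C = (-2/3, 7/3)

C = (-2/3, 7/3)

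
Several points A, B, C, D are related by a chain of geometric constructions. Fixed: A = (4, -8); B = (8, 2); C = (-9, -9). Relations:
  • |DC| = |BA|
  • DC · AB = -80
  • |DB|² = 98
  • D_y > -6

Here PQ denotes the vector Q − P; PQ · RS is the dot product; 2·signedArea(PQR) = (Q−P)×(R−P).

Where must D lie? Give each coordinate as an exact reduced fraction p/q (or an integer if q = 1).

1. D_x = 1  [line -4·x + -10·y + -46 = 0 ∩ |DB|² = 98]
2. D_y = -5  [line -4·x + -10·y + -46 = 0 ∩ |DB|² = 98]
   → D = (1, -5)

D = (1, -5)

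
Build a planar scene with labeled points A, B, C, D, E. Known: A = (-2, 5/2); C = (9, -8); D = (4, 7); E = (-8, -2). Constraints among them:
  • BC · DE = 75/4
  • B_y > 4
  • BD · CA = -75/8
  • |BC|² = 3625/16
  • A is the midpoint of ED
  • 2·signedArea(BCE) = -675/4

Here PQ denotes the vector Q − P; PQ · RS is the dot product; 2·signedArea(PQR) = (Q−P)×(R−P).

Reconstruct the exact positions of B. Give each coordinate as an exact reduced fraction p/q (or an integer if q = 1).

B = (1, 19/4)

1. B_x = 1  [2·signedArea(BCE) = -675/4 ∩ BD · CA = -75/8]
2. B_y = 19/4  [2·signedArea(BCE) = -675/4 ∩ BD · CA = -75/8]
   → B = (1, 19/4)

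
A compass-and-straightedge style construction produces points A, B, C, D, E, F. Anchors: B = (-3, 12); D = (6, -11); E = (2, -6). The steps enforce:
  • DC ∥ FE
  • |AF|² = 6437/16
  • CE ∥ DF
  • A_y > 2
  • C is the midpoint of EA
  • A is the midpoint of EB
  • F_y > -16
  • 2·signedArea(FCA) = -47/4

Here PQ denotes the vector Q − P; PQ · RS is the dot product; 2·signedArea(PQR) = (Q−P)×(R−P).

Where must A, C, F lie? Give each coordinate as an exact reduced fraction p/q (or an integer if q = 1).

1. A_x = -1/2  [A is the midpoint of EB]
2. A_y = 3  [A is the midpoint of EB]
   → A = (-1/2, 3)
3. C_x = 3/4  [C is the midpoint of EA]
4. C_y = -3/2  [C is the midpoint of EA]
   → C = (3/4, -3/2)
5. F_x = 29/4  [DC ∥ FE ∩ CE ∥ DF]
6. F_y = -31/2  [DC ∥ FE ∩ CE ∥ DF]
   → F = (29/4, -31/2)

A = (-1/2, 3)
C = (3/4, -3/2)
F = (29/4, -31/2)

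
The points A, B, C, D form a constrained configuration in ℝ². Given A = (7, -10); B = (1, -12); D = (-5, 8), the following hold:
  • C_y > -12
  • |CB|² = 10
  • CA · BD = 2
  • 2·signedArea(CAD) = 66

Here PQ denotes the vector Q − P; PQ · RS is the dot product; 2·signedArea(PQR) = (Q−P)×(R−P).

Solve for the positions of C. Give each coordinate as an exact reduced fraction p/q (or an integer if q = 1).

1. C_x = 4  [2·signedArea(CAD) = 66 ∩ CA · BD = 2]
2. C_y = -11  [2·signedArea(CAD) = 66 ∩ CA · BD = 2]
   → C = (4, -11)

C = (4, -11)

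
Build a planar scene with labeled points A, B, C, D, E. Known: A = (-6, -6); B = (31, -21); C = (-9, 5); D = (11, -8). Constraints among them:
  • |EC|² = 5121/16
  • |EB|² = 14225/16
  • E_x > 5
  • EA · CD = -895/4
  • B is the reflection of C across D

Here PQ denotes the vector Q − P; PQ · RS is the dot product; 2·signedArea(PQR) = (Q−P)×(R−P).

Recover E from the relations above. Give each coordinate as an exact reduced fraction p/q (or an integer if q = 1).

1. E_x = 6  [line -20·x + 13·y + 727/4 = 0 ∩ |EB|² = 14225/16]
2. E_y = -19/4  [line -20·x + 13·y + 727/4 = 0 ∩ |EB|² = 14225/16]
   → E = (6, -19/4)

E = (6, -19/4)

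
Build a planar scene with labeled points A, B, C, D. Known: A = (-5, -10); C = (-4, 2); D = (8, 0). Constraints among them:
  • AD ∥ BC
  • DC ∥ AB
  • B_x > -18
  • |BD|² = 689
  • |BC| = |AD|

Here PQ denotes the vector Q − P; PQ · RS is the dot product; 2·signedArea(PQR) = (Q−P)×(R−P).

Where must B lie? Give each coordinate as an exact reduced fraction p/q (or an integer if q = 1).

1. B_x = -17  [AD ∥ BC ∩ DC ∥ AB]
2. B_y = -8  [AD ∥ BC ∩ DC ∥ AB]
   → B = (-17, -8)

B = (-17, -8)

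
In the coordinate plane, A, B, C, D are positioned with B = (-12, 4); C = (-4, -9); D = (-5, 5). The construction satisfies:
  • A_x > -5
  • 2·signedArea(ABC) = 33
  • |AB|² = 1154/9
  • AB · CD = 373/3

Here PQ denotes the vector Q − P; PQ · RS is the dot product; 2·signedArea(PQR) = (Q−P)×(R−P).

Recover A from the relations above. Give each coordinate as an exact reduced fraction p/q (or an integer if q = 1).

1. A_x = -13/3  [2·signedArea(ABC) = 33 ∩ AB · CD = 373/3]
2. A_y = -13/3  [2·signedArea(ABC) = 33 ∩ AB · CD = 373/3]
   → A = (-13/3, -13/3)

A = (-13/3, -13/3)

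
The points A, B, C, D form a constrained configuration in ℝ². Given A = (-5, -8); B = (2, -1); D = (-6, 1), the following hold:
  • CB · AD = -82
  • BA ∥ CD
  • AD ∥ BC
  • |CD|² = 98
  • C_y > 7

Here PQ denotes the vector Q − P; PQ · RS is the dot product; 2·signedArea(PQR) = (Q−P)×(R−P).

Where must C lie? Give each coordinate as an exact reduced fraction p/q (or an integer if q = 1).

1. C_x = 1  [BA ∥ CD ∩ AD ∥ BC]
2. C_y = 8  [BA ∥ CD ∩ AD ∥ BC]
   → C = (1, 8)

C = (1, 8)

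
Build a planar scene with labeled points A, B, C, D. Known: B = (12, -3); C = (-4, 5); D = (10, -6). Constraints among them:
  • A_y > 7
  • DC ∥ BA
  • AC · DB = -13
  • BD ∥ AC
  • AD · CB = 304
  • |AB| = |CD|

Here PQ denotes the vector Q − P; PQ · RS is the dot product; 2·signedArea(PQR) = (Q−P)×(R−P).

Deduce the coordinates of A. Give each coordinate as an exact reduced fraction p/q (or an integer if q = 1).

A = (-2, 8)

1. A_x = -2  [BD ∥ AC ∩ DC ∥ BA]
2. A_y = 8  [BD ∥ AC ∩ DC ∥ BA]
   → A = (-2, 8)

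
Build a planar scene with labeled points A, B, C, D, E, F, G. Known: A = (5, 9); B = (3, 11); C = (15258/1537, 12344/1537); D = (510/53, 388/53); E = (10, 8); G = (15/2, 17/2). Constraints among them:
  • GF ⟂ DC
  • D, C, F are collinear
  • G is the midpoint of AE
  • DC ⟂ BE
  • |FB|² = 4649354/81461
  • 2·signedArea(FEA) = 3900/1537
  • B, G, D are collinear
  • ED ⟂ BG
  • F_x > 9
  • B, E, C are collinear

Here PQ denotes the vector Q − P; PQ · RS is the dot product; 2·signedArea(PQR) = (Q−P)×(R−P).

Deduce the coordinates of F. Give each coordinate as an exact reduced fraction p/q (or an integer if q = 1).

1. F_x = 14940/1537  [D, C, F are collinear ∩ GF ⟂ DC]
2. F_y = 11602/1537  [D, C, F are collinear ∩ GF ⟂ DC]
   → F = (14940/1537, 11602/1537)

F = (14940/1537, 11602/1537)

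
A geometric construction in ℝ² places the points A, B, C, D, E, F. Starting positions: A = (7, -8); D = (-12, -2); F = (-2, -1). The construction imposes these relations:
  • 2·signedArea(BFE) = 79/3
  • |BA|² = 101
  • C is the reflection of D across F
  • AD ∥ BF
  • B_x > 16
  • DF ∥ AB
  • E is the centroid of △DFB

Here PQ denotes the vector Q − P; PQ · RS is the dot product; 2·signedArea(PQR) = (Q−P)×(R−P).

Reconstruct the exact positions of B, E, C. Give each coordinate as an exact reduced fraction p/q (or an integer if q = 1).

B = (17, -7)
C = (8, 0)
E = (1, -10/3)

1. B_x = 17  [AD ∥ BF ∩ DF ∥ AB]
2. B_y = -7  [AD ∥ BF ∩ DF ∥ AB]
   → B = (17, -7)
3. E_x = 1  [E is the centroid of △DFB]
4. E_y = -10/3  [E is the centroid of △DFB]
   → E = (1, -10/3)
5. C_x = 8  [C is the reflection of D across F]
6. C_y = 0  [C is the reflection of D across F]
   → C = (8, 0)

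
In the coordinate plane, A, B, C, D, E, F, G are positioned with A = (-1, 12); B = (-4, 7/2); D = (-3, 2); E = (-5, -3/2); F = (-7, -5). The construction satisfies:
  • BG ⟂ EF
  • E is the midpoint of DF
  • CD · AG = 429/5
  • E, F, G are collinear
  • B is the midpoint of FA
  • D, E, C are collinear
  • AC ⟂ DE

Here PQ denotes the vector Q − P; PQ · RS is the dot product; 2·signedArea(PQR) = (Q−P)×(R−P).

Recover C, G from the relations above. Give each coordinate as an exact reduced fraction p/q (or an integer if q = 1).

C = (9/5, 52/5)
G = (-13/5, 27/10)

1. C_x = 9/5  [D, E, C are collinear ∩ AC ⟂ DE]
2. C_y = 52/5  [D, E, C are collinear ∩ AC ⟂ DE]
   → C = (9/5, 52/5)
3. G_x = -13/5  [E, F, G are collinear ∩ BG ⟂ EF]
4. G_y = 27/10  [E, F, G are collinear ∩ BG ⟂ EF]
   → G = (-13/5, 27/10)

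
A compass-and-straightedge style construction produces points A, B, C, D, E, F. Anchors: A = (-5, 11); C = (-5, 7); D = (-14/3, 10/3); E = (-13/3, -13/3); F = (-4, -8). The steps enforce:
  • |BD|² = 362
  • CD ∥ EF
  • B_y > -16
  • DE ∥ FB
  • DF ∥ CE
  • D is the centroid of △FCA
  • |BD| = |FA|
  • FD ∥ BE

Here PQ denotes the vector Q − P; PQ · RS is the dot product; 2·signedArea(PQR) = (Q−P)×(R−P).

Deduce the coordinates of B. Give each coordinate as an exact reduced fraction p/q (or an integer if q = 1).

B = (-11/3, -47/3)

1. B_x = -11/3  [FD ∥ BE ∩ DE ∥ FB]
2. B_y = -47/3  [FD ∥ BE ∩ DE ∥ FB]
   → B = (-11/3, -47/3)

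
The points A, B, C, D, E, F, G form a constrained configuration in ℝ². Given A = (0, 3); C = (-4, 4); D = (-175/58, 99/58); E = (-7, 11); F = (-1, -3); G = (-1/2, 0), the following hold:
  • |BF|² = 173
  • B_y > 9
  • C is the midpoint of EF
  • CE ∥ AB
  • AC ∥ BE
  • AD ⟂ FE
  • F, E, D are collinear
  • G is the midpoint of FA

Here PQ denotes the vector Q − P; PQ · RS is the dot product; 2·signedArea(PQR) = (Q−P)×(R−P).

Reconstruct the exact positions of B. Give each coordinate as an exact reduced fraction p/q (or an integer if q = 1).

1. B_x = -3  [AC ∥ BE ∩ CE ∥ AB]
2. B_y = 10  [AC ∥ BE ∩ CE ∥ AB]
   → B = (-3, 10)

B = (-3, 10)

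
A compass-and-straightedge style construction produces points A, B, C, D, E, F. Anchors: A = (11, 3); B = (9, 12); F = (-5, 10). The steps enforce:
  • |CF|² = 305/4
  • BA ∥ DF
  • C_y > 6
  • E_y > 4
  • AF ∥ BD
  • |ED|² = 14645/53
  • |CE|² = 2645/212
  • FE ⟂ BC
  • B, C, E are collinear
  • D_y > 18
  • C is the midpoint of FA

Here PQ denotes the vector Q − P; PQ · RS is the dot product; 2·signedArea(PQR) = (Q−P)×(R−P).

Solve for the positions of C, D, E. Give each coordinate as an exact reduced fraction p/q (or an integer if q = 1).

C = (3, 13/2)
D = (-7, 19)
E = (21/53, 218/53)

1. C_x = 3  [C is the midpoint of FA]
2. C_y = 13/2  [C is the midpoint of FA]
   → C = (3, 13/2)
3. D_x = -7  [BA ∥ DF ∩ AF ∥ BD]
4. D_y = 19  [BA ∥ DF ∩ AF ∥ BD]
   → D = (-7, 19)
5. E_x = 21/53  [B, C, E are collinear ∩ FE ⟂ BC]
6. E_y = 218/53  [B, C, E are collinear ∩ FE ⟂ BC]
   → E = (21/53, 218/53)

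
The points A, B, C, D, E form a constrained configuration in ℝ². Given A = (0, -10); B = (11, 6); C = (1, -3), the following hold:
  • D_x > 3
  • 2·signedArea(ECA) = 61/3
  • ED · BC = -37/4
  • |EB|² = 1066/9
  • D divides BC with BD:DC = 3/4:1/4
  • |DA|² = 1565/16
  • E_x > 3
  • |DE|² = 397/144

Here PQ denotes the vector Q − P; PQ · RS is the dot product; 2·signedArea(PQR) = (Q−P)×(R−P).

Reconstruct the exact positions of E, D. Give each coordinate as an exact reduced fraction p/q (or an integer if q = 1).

D = (7/2, -3/4)
E = (4, -7/3)

1. D_x = 7/2  [D divides BC with BD:DC = 3/4:1/4]
2. D_y = -3/4  [D divides BC with BD:DC = 3/4:1/4]
   → D = (7/2, -3/4)
3. E_x = 4  [ED · BC = -37/4 ∩ 2·signedArea(ECA) = 61/3]
4. E_y = -7/3  [ED · BC = -37/4 ∩ 2·signedArea(ECA) = 61/3]
   → E = (4, -7/3)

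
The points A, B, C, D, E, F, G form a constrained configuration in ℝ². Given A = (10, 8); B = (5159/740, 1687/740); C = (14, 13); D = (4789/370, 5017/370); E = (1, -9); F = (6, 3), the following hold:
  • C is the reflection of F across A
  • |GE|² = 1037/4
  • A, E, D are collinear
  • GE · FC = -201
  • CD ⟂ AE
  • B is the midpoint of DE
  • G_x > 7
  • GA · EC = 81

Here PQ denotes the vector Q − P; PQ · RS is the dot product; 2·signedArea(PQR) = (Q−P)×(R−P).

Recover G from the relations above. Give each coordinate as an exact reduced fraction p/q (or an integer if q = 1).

1. G_x = 8  [GA · EC = 81 ∩ GE · FC = -201]
2. G_y = 11/2  [GA · EC = 81 ∩ GE · FC = -201]
   → G = (8, 11/2)

G = (8, 11/2)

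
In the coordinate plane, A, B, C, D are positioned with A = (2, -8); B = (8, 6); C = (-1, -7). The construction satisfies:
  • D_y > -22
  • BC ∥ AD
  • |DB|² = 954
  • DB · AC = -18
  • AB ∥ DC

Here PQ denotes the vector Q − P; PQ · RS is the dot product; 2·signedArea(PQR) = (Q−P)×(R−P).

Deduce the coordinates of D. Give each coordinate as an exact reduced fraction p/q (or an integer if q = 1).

1. D_x = -7  [AB ∥ DC ∩ BC ∥ AD]
2. D_y = -21  [AB ∥ DC ∩ BC ∥ AD]
   → D = (-7, -21)

D = (-7, -21)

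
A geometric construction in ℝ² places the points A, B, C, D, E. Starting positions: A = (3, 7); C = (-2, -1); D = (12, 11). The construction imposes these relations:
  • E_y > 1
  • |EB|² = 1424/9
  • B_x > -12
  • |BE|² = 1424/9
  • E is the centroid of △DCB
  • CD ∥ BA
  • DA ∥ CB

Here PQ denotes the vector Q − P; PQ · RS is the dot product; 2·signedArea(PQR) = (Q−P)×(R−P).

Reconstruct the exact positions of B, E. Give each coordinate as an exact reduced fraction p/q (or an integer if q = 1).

B = (-11, -5)
E = (-1/3, 5/3)

1. B_x = -11  [CD ∥ BA ∩ DA ∥ CB]
2. B_y = -5  [CD ∥ BA ∩ DA ∥ CB]
   → B = (-11, -5)
3. E_x = -1/3  [E is the centroid of △DCB]
4. E_y = 5/3  [E is the centroid of △DCB]
   → E = (-1/3, 5/3)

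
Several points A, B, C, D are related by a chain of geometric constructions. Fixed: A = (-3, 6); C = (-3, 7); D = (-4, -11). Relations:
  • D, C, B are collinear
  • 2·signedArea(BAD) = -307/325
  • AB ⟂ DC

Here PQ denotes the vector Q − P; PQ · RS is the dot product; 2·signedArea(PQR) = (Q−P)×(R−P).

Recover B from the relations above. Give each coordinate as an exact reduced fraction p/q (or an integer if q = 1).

1. B_x = -993/325  [D, C, B are collinear ∩ AB ⟂ DC]
2. B_y = 1951/325  [D, C, B are collinear ∩ AB ⟂ DC]
   → B = (-993/325, 1951/325)

B = (-993/325, 1951/325)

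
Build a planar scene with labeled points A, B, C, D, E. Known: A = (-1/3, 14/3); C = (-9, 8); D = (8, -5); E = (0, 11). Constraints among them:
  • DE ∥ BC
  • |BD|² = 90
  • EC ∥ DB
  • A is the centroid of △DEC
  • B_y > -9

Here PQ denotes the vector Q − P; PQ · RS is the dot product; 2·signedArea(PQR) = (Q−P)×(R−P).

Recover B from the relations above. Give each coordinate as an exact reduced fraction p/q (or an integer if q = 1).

1. B_x = -1  [DE ∥ BC ∩ EC ∥ DB]
2. B_y = -8  [DE ∥ BC ∩ EC ∥ DB]
   → B = (-1, -8)

B = (-1, -8)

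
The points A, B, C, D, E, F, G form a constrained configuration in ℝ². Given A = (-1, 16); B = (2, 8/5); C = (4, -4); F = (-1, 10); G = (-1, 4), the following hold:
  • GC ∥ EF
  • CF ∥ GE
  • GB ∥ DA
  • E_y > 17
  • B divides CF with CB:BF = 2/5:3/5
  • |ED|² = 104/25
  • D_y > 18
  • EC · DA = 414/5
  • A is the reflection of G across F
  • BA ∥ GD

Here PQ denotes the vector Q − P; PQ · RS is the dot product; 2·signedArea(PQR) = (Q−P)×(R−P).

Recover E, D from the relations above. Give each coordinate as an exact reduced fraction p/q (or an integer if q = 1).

D = (-4, 92/5)
E = (-6, 18)

1. E_x = -6  [GC ∥ EF ∩ CF ∥ GE]
2. E_y = 18  [GC ∥ EF ∩ CF ∥ GE]
   → E = (-6, 18)
3. D_x = -4  [GB ∥ DA ∩ BA ∥ GD]
4. D_y = 92/5  [GB ∥ DA ∩ BA ∥ GD]
   → D = (-4, 92/5)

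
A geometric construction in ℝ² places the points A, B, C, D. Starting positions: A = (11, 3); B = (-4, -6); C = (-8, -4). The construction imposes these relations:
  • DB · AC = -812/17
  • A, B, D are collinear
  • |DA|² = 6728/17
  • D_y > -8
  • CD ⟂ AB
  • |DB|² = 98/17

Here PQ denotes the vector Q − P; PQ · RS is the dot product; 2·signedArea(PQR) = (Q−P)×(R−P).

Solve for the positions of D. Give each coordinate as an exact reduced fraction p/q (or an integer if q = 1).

D = (-103/17, -123/17)

1. D_x = -103/17  [A, B, D are collinear ∩ CD ⟂ AB]
2. D_y = -123/17  [A, B, D are collinear ∩ CD ⟂ AB]
   → D = (-103/17, -123/17)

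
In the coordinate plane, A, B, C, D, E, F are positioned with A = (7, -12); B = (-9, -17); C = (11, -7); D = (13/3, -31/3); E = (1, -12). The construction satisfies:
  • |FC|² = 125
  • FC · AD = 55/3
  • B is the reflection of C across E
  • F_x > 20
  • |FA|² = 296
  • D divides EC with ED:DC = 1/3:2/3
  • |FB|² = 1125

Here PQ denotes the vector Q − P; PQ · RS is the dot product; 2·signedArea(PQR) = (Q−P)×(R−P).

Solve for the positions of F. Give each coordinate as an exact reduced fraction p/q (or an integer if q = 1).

1. F_x = 21  [line 8/3·x + -5/3·y + -178/3 = 0 ∩ |FB|² = 1125]
2. F_y = -2  [line 8/3·x + -5/3·y + -178/3 = 0 ∩ |FB|² = 1125]
   → F = (21, -2)

F = (21, -2)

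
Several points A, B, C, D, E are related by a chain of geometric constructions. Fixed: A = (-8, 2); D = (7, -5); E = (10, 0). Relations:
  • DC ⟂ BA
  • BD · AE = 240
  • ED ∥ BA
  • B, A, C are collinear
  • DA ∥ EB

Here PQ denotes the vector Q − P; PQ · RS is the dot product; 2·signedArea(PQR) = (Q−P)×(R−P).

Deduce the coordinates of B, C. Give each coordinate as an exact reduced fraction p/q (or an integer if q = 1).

B = (-5, 7)
C = (-121/17, 59/17)

1. B_x = -5  [ED ∥ BA ∩ DA ∥ EB]
2. B_y = 7  [ED ∥ BA ∩ DA ∥ EB]
   → B = (-5, 7)
3. C_x = -121/17  [B, A, C are collinear ∩ DC ⟂ BA]
4. C_y = 59/17  [B, A, C are collinear ∩ DC ⟂ BA]
   → C = (-121/17, 59/17)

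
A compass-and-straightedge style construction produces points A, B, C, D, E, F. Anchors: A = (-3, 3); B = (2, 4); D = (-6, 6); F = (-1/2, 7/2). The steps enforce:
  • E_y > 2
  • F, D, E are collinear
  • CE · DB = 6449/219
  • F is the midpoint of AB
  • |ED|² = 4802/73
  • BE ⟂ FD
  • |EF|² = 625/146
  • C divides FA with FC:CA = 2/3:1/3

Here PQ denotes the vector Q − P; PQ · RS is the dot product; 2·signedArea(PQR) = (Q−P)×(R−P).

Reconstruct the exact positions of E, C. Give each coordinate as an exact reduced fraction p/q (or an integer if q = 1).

1. E_x = 101/73  [F, D, E are collinear ∩ BE ⟂ FD]
2. E_y = 193/73  [F, D, E are collinear ∩ BE ⟂ FD]
   → E = (101/73, 193/73)
3. C_x = -13/6  [C divides FA with FC:CA = 2/3:1/3]
4. C_y = 19/6  [C divides FA with FC:CA = 2/3:1/3]
   → C = (-13/6, 19/6)

C = (-13/6, 19/6)
E = (101/73, 193/73)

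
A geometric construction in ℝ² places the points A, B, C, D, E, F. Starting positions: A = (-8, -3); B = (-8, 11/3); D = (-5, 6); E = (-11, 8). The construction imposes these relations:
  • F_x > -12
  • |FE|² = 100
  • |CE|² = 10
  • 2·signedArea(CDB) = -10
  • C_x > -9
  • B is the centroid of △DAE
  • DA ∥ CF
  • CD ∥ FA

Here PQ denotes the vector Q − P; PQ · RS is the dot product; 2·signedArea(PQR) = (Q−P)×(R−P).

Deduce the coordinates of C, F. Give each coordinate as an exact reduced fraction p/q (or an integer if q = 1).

C = (-8, 7)
F = (-11, -2)

1. C_x = -8  [line 7/3·x + -3·y + 119/3 = 0 ∩ |CE|² = 10]
2. C_y = 7  [line 7/3·x + -3·y + 119/3 = 0 ∩ |CE|² = 10]
   → C = (-8, 7)
3. F_x = -11  [CD ∥ FA ∩ DA ∥ CF]
4. F_y = -2  [CD ∥ FA ∩ DA ∥ CF]
   → F = (-11, -2)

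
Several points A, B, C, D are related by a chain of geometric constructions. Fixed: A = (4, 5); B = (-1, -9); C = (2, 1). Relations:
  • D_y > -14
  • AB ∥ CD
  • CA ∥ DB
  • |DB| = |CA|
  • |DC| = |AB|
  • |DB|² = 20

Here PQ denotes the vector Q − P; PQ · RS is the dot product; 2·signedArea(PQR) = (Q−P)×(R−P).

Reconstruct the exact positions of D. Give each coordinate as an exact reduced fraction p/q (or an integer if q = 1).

1. D_x = -3  [CA ∥ DB ∩ AB ∥ CD]
2. D_y = -13  [CA ∥ DB ∩ AB ∥ CD]
   → D = (-3, -13)

D = (-3, -13)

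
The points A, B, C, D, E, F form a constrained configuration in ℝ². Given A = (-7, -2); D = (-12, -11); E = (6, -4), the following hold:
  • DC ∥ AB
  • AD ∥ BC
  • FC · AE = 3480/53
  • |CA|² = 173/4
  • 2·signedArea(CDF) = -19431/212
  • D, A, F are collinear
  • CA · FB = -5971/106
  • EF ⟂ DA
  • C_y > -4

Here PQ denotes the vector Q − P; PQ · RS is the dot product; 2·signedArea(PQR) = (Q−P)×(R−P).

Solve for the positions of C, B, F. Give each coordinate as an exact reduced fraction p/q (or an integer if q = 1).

B = (9/2, 6)
C = (-1/2, -3)
F = (-507/106, 211/106)

1. F_x = -507/106  [D, A, F are collinear ∩ EF ⟂ DA]
2. F_y = 211/106  [D, A, F are collinear ∩ EF ⟂ DA]
   → F = (-507/106, 211/106)
3. C_x = -1/2  [2·signedArea(CDF) = -19431/212 ∩ FC · AE = 3480/53]
4. C_y = -3  [2·signedArea(CDF) = -19431/212 ∩ FC · AE = 3480/53]
   → C = (-1/2, -3)
5. B_x = 9/2  [AD ∥ BC ∩ DC ∥ AB]
6. B_y = 6  [AD ∥ BC ∩ DC ∥ AB]
   → B = (9/2, 6)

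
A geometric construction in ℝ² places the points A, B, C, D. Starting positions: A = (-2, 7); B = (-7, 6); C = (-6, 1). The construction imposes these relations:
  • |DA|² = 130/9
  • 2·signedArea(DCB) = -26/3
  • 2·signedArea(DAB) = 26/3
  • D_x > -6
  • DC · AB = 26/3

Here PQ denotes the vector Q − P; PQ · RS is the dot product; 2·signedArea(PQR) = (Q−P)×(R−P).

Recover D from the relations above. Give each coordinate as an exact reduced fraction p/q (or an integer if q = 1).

1. D_x = -5  [2·signedArea(DAB) = 26/3 ∩ DC · AB = 26/3]
2. D_y = 14/3  [2·signedArea(DAB) = 26/3 ∩ DC · AB = 26/3]
   → D = (-5, 14/3)

D = (-5, 14/3)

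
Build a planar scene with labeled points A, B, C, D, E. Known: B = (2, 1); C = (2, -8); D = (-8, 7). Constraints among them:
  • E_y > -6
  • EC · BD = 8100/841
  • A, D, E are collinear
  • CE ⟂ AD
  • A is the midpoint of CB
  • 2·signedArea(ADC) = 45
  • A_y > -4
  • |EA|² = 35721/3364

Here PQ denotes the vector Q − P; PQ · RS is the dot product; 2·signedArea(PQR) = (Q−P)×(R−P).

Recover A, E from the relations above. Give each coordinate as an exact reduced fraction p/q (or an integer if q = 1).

1. A_x = 2  [A is the midpoint of CB]
2. A_y = -7/2  [A is the midpoint of CB]
   → A = (2, -7/2)
3. E_x = 3572/841  [A, D, E are collinear ∩ CE ⟂ AD]
4. E_y = -4928/841  [A, D, E are collinear ∩ CE ⟂ AD]
   → E = (3572/841, -4928/841)

A = (2, -7/2)
E = (3572/841, -4928/841)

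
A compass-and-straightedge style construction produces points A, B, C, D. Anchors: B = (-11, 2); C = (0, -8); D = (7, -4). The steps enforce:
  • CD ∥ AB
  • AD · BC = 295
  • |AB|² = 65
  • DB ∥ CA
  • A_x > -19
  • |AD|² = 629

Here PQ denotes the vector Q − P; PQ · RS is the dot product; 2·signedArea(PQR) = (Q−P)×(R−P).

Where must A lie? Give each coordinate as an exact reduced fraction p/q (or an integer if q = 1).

1. A_x = -18  [CD ∥ AB ∩ DB ∥ CA]
2. A_y = -2  [CD ∥ AB ∩ DB ∥ CA]
   → A = (-18, -2)

A = (-18, -2)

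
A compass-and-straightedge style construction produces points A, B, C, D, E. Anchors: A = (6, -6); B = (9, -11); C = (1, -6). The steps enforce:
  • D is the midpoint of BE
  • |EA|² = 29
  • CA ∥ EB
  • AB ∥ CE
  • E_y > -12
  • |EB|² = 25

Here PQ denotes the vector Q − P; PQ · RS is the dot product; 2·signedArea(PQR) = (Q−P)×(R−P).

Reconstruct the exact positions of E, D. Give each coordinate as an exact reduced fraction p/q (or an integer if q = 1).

D = (13/2, -11)
E = (4, -11)

1. E_x = 4  [CA ∥ EB ∩ AB ∥ CE]
2. E_y = -11  [CA ∥ EB ∩ AB ∥ CE]
   → E = (4, -11)
3. D_x = 13/2  [D is the midpoint of BE]
4. D_y = -11  [D is the midpoint of BE]
   → D = (13/2, -11)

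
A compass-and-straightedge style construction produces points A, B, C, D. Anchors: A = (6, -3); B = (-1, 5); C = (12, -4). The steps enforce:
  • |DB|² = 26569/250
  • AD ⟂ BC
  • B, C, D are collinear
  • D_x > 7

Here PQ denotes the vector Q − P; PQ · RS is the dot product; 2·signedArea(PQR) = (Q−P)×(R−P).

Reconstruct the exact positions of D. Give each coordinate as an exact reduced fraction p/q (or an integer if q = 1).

1. D_x = 1869/250  [B, C, D are collinear ∩ AD ⟂ BC]
2. D_y = -217/250  [B, C, D are collinear ∩ AD ⟂ BC]
   → D = (1869/250, -217/250)

D = (1869/250, -217/250)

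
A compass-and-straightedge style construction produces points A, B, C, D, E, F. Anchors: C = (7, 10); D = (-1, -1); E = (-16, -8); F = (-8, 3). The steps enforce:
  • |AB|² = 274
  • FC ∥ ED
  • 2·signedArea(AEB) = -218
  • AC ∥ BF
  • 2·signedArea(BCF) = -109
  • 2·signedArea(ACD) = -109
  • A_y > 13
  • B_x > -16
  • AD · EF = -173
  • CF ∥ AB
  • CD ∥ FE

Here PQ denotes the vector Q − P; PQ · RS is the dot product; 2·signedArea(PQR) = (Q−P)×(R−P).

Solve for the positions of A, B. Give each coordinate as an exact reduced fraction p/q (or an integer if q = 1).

1. A_x = 0  [AD · EF = -173 ∩ 2·signedArea(ACD) = -109]
2. A_y = 14  [AD · EF = -173 ∩ 2·signedArea(ACD) = -109]
   → A = (0, 14)
3. B_x = -15  [2·signedArea(AEB) = -218 ∩ AC ∥ BF]
4. B_y = 7  [2·signedArea(AEB) = -218 ∩ AC ∥ BF]
   → B = (-15, 7)

A = (0, 14)
B = (-15, 7)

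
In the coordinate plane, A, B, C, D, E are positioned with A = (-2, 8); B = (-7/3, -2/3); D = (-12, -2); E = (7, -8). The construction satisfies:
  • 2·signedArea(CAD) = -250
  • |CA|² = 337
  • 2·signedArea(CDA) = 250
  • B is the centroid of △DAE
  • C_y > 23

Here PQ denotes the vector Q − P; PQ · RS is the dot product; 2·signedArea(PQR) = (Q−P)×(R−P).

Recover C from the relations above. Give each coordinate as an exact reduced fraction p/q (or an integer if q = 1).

C = (-11, 24)

1. C_x = -11  [line 10·x + -10·y + 350 = 0 ∩ |CA|² = 337]
2. C_y = 24  [line 10·x + -10·y + 350 = 0 ∩ |CA|² = 337]
   → C = (-11, 24)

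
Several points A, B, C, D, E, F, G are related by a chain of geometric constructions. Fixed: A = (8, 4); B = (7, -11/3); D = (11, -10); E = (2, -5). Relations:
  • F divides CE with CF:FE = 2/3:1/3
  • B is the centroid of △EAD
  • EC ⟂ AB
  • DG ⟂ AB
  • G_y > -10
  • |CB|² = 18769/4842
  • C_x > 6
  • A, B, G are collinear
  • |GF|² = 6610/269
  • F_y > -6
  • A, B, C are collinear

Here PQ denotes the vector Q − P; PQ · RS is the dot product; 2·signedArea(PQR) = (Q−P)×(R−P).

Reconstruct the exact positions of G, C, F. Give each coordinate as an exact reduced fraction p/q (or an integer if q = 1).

1. G_x = 3365/538  [A, B, G are collinear ∩ DG ⟂ AB]
2. G_y = -5047/538  [A, B, G are collinear ∩ DG ⟂ AB]
   → G = (3365/538, -5047/538)
3. C_x = 3629/538  [A, B, C are collinear ∩ EC ⟂ AB]
4. C_y = -3023/538  [A, B, C are collinear ∩ EC ⟂ AB]
   → C = (3629/538, -3023/538)
5. F_x = 1927/538  [F divides CE with CF:FE = 2/3:1/3]
6. F_y = -2801/538  [F divides CE with CF:FE = 2/3:1/3]
   → F = (1927/538, -2801/538)

C = (3629/538, -3023/538)
F = (1927/538, -2801/538)
G = (3365/538, -5047/538)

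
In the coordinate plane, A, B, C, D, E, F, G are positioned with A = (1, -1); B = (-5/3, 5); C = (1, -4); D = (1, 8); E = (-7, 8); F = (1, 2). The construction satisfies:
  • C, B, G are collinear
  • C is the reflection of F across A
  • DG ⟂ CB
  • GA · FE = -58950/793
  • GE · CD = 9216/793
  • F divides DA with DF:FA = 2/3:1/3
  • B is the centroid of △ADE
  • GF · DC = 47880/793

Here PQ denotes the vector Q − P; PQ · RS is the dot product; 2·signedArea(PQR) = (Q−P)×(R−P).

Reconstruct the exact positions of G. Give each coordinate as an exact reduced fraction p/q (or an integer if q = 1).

1. G_x = -1799/793  [C, B, G are collinear ∩ DG ⟂ CB]
2. G_y = 5576/793  [C, B, G are collinear ∩ DG ⟂ CB]
   → G = (-1799/793, 5576/793)

G = (-1799/793, 5576/793)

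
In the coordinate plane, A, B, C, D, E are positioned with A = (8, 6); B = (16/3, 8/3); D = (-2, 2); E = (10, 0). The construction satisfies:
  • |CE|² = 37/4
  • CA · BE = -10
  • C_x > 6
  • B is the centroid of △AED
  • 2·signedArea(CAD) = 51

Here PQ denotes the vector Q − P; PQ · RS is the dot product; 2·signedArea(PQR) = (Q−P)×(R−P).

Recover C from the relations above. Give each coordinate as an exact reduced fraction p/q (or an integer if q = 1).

C = (7, 1/2)

1. C_x = 7  [2·signedArea(CAD) = 51 ∩ CA · BE = -10]
2. C_y = 1/2  [2·signedArea(CAD) = 51 ∩ CA · BE = -10]
   → C = (7, 1/2)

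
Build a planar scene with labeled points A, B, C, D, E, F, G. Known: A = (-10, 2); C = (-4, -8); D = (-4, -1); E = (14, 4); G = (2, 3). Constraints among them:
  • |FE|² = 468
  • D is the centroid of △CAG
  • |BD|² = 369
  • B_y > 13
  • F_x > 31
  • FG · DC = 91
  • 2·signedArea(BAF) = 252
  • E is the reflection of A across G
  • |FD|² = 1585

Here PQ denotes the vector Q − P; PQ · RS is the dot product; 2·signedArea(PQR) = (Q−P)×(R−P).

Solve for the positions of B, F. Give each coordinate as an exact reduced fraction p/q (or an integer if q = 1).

B = (8, 14)
F = (32, 16)

1. F_y = 16  [FG · DC = 91]
2. F_x = 32  [|FD|² = 1585]
   → F = (32, 16)
3. B_x = 8  [line -14·x + 42·y + -476 = 0 ∩ |BD|² = 369]
4. B_y = 14  [line -14·x + 42·y + -476 = 0 ∩ |BD|² = 369]
   → B = (8, 14)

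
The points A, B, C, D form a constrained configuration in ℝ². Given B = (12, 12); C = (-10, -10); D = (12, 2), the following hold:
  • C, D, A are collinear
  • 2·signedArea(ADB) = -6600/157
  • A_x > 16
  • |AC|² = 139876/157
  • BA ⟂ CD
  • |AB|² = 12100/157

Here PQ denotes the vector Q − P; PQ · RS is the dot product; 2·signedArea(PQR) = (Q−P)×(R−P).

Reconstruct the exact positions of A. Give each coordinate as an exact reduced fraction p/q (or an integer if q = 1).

A = (2544/157, 674/157)

1. A_x = 2544/157  [C, D, A are collinear ∩ BA ⟂ CD]
2. A_y = 674/157  [C, D, A are collinear ∩ BA ⟂ CD]
   → A = (2544/157, 674/157)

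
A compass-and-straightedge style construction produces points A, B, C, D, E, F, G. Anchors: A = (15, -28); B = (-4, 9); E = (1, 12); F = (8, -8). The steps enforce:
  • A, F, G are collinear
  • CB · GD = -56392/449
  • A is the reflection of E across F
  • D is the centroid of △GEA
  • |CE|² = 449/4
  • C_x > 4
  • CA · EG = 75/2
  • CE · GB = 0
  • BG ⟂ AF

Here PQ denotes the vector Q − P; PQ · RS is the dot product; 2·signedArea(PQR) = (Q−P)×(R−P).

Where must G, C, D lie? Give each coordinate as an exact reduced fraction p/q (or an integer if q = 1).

C = (9/2, 2)
D = (7808/1347, -2296/1347)
G = (624/449, 4888/449)

1. G_x = 624/449  [A, F, G are collinear ∩ BG ⟂ AF]
2. G_y = 4888/449  [A, F, G are collinear ∩ BG ⟂ AF]
   → G = (624/449, 4888/449)
3. C_x = 9/2  [CE · GB = 0 ∩ CA · EG = 75/2]
4. C_y = 2  [CE · GB = 0 ∩ CA · EG = 75/2]
   → C = (9/2, 2)
5. D_x = 7808/1347  [D is the centroid of △GEA]
6. D_y = -2296/1347  [D is the centroid of △GEA]
   → D = (7808/1347, -2296/1347)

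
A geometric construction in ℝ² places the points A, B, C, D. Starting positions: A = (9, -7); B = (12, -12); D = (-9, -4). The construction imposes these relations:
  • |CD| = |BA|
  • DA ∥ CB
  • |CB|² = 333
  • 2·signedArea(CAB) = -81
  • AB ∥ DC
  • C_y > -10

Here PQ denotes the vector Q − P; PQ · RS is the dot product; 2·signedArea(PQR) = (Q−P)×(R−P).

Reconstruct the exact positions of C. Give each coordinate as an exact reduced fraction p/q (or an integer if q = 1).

1. C_x = -6  [DA ∥ CB ∩ AB ∥ DC]
2. C_y = -9  [DA ∥ CB ∩ AB ∥ DC]
   → C = (-6, -9)

C = (-6, -9)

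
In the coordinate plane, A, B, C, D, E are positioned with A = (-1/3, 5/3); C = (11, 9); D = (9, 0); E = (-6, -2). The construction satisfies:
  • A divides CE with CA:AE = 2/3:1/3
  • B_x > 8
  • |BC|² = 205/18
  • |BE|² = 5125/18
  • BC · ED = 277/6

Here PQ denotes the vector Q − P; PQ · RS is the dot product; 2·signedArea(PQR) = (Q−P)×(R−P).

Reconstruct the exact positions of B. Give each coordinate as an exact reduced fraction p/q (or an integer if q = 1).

B = (49/6, 43/6)

1. B_x = 49/6  [line -15·x + -2·y + 821/6 = 0 ∩ |BC|² = 205/18]
2. B_y = 43/6  [line -15·x + -2·y + 821/6 = 0 ∩ |BC|² = 205/18]
   → B = (49/6, 43/6)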